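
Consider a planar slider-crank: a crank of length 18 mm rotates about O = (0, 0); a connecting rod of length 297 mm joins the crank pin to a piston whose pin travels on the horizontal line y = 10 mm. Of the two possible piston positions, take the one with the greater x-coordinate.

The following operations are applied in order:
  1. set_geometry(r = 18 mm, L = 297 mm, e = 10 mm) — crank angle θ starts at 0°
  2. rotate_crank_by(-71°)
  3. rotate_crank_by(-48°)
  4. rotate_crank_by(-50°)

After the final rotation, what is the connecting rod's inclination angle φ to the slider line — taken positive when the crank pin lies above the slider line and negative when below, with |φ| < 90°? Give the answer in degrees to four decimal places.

-2.5926

set_geometry: r = 18 mm, L = 297 mm, e = 10 mm; θ ← 0°
rotate_crank_by(-71°): θ ← 0° -71° = -71°
rotate_crank_by(-48°): θ ← -71° -48° = -119°
rotate_crank_by(-50°): θ ← -119° -50° = -169°
crank pin P = (r cos θ, r sin θ) = (-17.669289, -3.434562)
h = r sin θ − e = -3.434562 − 10 = -13.434562
sin φ = h / L = -13.434562 / 297 = -0.04523422
φ = arcsin(-0.04523422) = -2.592614°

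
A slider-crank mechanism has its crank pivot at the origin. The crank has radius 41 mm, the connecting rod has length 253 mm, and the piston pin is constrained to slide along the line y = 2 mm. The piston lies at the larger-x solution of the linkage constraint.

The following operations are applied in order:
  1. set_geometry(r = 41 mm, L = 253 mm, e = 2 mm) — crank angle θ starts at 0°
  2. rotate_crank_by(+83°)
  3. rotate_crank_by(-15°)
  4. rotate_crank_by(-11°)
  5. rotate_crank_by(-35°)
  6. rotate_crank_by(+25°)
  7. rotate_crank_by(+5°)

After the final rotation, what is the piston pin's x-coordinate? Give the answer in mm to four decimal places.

set_geometry: r = 41 mm, L = 253 mm, e = 2 mm; θ ← 0°
rotate_crank_by(+83°): θ ← 0° +83° = 83°
rotate_crank_by(-15°): θ ← 83° -15° = 68°
rotate_crank_by(-11°): θ ← 68° -11° = 57°
rotate_crank_by(-35°): θ ← 57° -35° = 22°
rotate_crank_by(+25°): θ ← 22° +25° = 47°
rotate_crank_by(+5°): θ ← 47° +5° = 52°
crank pin P = (r cos θ, r sin θ) = (25.242120, 32.308441)
h = r sin θ − e = 32.308441 − 2 = 30.308441
x = r cos θ + √(L² − h²) = 25.242120 + √(64009.0 − 918.6016) = 25.242120 + 251.178021 = 276.420142

276.4201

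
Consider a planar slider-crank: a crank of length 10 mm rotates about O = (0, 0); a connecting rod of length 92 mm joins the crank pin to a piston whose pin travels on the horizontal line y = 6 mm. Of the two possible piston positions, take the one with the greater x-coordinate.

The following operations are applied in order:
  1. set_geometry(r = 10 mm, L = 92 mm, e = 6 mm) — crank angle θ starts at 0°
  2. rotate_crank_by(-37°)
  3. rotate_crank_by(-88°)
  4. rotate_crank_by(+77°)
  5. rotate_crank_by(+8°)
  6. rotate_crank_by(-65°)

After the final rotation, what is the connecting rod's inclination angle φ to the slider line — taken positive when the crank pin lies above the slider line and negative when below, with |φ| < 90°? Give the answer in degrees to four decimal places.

set_geometry: r = 10 mm, L = 92 mm, e = 6 mm; θ ← 0°
rotate_crank_by(-37°): θ ← 0° -37° = -37°
rotate_crank_by(-88°): θ ← -37° -88° = -125°
rotate_crank_by(+77°): θ ← -125° +77° = -48°
rotate_crank_by(+8°): θ ← -48° +8° = -40°
rotate_crank_by(-65°): θ ← -40° -65° = -105°
crank pin P = (r cos θ, r sin θ) = (-2.588190, -9.659258)
h = r sin θ − e = -9.659258 − 6 = -15.659258
sin φ = h / L = -15.659258 / 92 = -0.17020933
φ = arcsin(-0.17020933) = -9.799990°

-9.8000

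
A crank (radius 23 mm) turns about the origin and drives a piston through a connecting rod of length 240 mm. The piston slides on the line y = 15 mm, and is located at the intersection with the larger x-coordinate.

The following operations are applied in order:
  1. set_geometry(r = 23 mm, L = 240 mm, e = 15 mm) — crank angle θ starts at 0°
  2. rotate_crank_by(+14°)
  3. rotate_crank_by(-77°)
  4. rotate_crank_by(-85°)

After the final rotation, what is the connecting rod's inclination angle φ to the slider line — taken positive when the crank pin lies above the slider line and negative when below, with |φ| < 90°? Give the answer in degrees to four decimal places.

set_geometry: r = 23 mm, L = 240 mm, e = 15 mm; θ ← 0°
rotate_crank_by(+14°): θ ← 0° +14° = 14°
rotate_crank_by(-77°): θ ← 14° -77° = -63°
rotate_crank_by(-85°): θ ← -63° -85° = -148°
crank pin P = (r cos θ, r sin θ) = (-19.505106, -12.188143)
h = r sin θ − e = -12.188143 − 15 = -27.188143
sin φ = h / L = -27.188143 / 240 = -0.11328393
φ = arcsin(-0.11328393) = -6.504655°

-6.5047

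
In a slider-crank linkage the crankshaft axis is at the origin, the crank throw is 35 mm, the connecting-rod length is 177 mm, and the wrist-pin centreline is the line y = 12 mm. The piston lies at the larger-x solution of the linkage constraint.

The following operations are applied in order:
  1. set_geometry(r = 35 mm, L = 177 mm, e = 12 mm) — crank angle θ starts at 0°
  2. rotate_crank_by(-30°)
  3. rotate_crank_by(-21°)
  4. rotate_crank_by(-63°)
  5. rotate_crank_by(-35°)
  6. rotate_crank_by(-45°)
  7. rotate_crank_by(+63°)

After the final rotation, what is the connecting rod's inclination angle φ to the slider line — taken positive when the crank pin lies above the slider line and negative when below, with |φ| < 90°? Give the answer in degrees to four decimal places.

set_geometry: r = 35 mm, L = 177 mm, e = 12 mm; θ ← 0°
rotate_crank_by(-30°): θ ← 0° -30° = -30°
rotate_crank_by(-21°): θ ← -30° -21° = -51°
rotate_crank_by(-63°): θ ← -51° -63° = -114°
rotate_crank_by(-35°): θ ← -114° -35° = -149°
rotate_crank_by(-45°): θ ← -149° -45° = -194°
rotate_crank_by(+63°): θ ← -194° +63° = -131°
crank pin P = (r cos θ, r sin θ) = (-22.962066, -26.414835)
h = r sin θ − e = -26.414835 − 12 = -38.414835
sin φ = h / L = -38.414835 / 177 = -0.21703297
φ = arcsin(-0.21703297) = -12.534824°

-12.5348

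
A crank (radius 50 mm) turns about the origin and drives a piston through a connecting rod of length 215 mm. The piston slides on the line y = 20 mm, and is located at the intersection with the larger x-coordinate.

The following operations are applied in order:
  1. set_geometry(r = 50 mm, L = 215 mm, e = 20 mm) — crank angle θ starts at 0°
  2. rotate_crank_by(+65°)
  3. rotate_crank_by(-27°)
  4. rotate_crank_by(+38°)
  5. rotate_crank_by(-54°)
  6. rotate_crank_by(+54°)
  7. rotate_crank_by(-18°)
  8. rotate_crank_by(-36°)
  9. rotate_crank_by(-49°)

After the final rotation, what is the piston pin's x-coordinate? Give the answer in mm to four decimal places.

set_geometry: r = 50 mm, L = 215 mm, e = 20 mm; θ ← 0°
rotate_crank_by(+65°): θ ← 0° +65° = 65°
rotate_crank_by(-27°): θ ← 65° -27° = 38°
rotate_crank_by(+38°): θ ← 38° +38° = 76°
rotate_crank_by(-54°): θ ← 76° -54° = 22°
rotate_crank_by(+54°): θ ← 22° +54° = 76°
rotate_crank_by(-18°): θ ← 76° -18° = 58°
rotate_crank_by(-36°): θ ← 58° -36° = 22°
rotate_crank_by(-49°): θ ← 22° -49° = -27°
crank pin P = (r cos θ, r sin θ) = (44.550326, -22.699525)
h = r sin θ − e = -22.699525 − 20 = -42.699525
x = r cos θ + √(L² − h²) = 44.550326 + √(46225.0 − 1823.2494) = 44.550326 + 210.717229 = 255.267555

255.2676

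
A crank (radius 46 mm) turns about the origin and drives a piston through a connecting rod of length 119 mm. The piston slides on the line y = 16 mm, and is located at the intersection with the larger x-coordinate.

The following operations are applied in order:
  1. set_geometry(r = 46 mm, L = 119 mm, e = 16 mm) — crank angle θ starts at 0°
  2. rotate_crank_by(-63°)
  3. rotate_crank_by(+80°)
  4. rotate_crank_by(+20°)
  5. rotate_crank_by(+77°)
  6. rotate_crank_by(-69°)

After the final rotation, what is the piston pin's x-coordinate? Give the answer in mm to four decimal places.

150.3737

set_geometry: r = 46 mm, L = 119 mm, e = 16 mm; θ ← 0°
rotate_crank_by(-63°): θ ← 0° -63° = -63°
rotate_crank_by(+80°): θ ← -63° +80° = 17°
rotate_crank_by(+20°): θ ← 17° +20° = 37°
rotate_crank_by(+77°): θ ← 37° +77° = 114°
rotate_crank_by(-69°): θ ← 114° -69° = 45°
crank pin P = (r cos θ, r sin θ) = (32.526912, 32.526912)
h = r sin θ − e = 32.526912 − 16 = 16.526912
x = r cos θ + √(L² − h²) = 32.526912 + √(14161.0 − 273.1388) = 32.526912 + 117.846770 = 150.373682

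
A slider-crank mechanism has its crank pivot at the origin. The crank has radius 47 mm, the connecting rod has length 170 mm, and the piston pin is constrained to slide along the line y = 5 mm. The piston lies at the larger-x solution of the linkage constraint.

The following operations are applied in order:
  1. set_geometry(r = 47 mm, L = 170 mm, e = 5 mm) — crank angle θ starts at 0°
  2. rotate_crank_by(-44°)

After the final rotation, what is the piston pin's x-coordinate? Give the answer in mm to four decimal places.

199.5876

set_geometry: r = 47 mm, L = 170 mm, e = 5 mm; θ ← 0°
rotate_crank_by(-44°): θ ← 0° -44° = -44°
crank pin P = (r cos θ, r sin θ) = (33.808971, -32.648943)
h = r sin θ − e = -32.648943 − 5 = -37.648943
x = r cos θ + √(L² − h²) = 33.808971 + √(28900.0 − 1417.4429) = 33.808971 + 165.778639 = 199.587609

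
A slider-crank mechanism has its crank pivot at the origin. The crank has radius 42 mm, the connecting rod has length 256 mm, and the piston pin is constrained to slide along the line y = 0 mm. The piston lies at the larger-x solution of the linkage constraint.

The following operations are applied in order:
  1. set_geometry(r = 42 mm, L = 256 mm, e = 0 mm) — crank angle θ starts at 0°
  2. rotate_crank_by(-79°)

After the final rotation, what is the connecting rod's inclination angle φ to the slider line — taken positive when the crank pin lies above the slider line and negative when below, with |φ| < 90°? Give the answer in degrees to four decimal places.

set_geometry: r = 42 mm, L = 256 mm, e = 0 mm; θ ← 0°
rotate_crank_by(-79°): θ ← 0° -79° = -79°
crank pin P = (r cos θ, r sin θ) = (8.013978, -41.228342)
h = r sin θ − e = -41.228342 − 0 = -41.228342
sin φ = h / L = -41.228342 / 256 = -0.16104821
φ = arcsin(-0.16104821) = -9.267743°

-9.2677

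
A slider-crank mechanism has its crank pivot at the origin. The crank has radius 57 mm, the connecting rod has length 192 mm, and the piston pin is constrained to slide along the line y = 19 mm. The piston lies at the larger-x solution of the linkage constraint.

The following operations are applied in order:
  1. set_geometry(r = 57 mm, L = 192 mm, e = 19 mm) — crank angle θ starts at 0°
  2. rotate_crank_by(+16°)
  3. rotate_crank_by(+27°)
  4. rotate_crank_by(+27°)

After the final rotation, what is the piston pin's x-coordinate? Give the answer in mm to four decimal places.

208.3587

set_geometry: r = 57 mm, L = 192 mm, e = 19 mm; θ ← 0°
rotate_crank_by(+16°): θ ← 0° +16° = 16°
rotate_crank_by(+27°): θ ← 16° +27° = 43°
rotate_crank_by(+27°): θ ← 43° +27° = 70°
crank pin P = (r cos θ, r sin θ) = (19.495148, 53.562479)
h = r sin θ − e = 53.562479 − 19 = 34.562479
x = r cos θ + √(L² − h²) = 19.495148 + √(36864.0 − 1194.5650) = 19.495148 + 188.863535 = 208.358684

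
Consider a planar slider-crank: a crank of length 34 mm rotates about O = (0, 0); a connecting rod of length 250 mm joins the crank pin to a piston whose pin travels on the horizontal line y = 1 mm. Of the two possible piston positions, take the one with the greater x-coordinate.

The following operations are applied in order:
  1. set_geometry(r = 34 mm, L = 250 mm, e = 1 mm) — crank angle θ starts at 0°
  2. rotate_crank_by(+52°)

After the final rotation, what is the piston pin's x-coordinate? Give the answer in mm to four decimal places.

set_geometry: r = 34 mm, L = 250 mm, e = 1 mm; θ ← 0°
rotate_crank_by(+52°): θ ← 0° +52° = 52°
crank pin P = (r cos θ, r sin θ) = (20.932490, 26.792366)
h = r sin θ − e = 26.792366 − 1 = 25.792366
x = r cos θ + √(L² − h²) = 20.932490 + √(62500.0 − 665.2461) = 20.932490 + 248.665948 = 269.598439

269.5984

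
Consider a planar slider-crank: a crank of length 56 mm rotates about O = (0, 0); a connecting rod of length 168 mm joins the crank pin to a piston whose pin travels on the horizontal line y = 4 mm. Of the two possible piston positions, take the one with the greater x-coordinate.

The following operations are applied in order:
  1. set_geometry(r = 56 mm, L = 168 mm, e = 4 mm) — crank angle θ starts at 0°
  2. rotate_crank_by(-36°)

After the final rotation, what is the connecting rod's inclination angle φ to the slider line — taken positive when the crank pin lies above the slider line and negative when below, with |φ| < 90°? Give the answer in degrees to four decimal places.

-12.6936

set_geometry: r = 56 mm, L = 168 mm, e = 4 mm; θ ← 0°
rotate_crank_by(-36°): θ ← 0° -36° = -36°
crank pin P = (r cos θ, r sin θ) = (45.304952, -32.915974)
h = r sin θ − e = -32.915974 − 4 = -36.915974
sin φ = h / L = -36.915974 / 168 = -0.21973794
φ = arcsin(-0.21973794) = -12.693641°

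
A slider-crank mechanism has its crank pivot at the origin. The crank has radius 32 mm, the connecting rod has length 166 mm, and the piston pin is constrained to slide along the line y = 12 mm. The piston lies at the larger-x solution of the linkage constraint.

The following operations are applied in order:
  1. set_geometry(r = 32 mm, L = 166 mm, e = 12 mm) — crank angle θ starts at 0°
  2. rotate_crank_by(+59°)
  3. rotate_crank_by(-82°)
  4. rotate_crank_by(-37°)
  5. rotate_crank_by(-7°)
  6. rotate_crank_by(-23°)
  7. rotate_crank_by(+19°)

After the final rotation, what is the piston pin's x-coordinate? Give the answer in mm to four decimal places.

170.9497

set_geometry: r = 32 mm, L = 166 mm, e = 12 mm; θ ← 0°
rotate_crank_by(+59°): θ ← 0° +59° = 59°
rotate_crank_by(-82°): θ ← 59° -82° = -23°
rotate_crank_by(-37°): θ ← -23° -37° = -60°
rotate_crank_by(-7°): θ ← -60° -7° = -67°
rotate_crank_by(-23°): θ ← -67° -23° = -90°
rotate_crank_by(+19°): θ ← -90° +19° = -71°
crank pin P = (r cos θ, r sin θ) = (10.418181, -30.256594)
h = r sin θ − e = -30.256594 − 12 = -42.256594
x = r cos θ + √(L² − h²) = 10.418181 + √(27556.0 − 1785.6198) = 10.418181 + 160.531555 = 170.949736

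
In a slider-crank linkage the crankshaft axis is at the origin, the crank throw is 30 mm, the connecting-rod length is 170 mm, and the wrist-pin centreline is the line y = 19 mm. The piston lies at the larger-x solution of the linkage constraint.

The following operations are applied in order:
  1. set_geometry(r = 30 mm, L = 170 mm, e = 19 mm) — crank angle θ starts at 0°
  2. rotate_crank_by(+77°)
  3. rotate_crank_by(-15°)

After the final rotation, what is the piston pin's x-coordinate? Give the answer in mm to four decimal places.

183.9191

set_geometry: r = 30 mm, L = 170 mm, e = 19 mm; θ ← 0°
rotate_crank_by(+77°): θ ← 0° +77° = 77°
rotate_crank_by(-15°): θ ← 77° -15° = 62°
crank pin P = (r cos θ, r sin θ) = (14.084147, 26.488428)
h = r sin θ − e = 26.488428 − 19 = 7.488428
x = r cos θ + √(L² − h²) = 14.084147 + √(28900.0 − 56.0766) = 14.084147 + 169.834989 = 183.919136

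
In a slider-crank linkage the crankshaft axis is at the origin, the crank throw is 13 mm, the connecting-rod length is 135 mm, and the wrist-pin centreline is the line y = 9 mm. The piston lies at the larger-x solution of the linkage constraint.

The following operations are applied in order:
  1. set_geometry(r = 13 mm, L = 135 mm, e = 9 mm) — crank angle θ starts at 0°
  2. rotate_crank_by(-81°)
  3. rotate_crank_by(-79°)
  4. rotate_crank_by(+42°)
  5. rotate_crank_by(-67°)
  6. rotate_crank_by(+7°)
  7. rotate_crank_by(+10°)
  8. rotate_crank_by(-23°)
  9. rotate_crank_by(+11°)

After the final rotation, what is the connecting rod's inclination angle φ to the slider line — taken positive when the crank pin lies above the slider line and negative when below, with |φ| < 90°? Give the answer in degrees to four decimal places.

set_geometry: r = 13 mm, L = 135 mm, e = 9 mm; θ ← 0°
rotate_crank_by(-81°): θ ← 0° -81° = -81°
rotate_crank_by(-79°): θ ← -81° -79° = -160°
rotate_crank_by(+42°): θ ← -160° +42° = -118°
rotate_crank_by(-67°): θ ← -118° -67° = -185°
rotate_crank_by(+7°): θ ← -185° +7° = -178°
rotate_crank_by(+10°): θ ← -178° +10° = -168°
rotate_crank_by(-23°): θ ← -168° -23° = -191°
rotate_crank_by(+11°): θ ← -191° +11° = -180°
crank pin P = (r cos θ, r sin θ) = (-13.000000, -0.000000)
h = r sin θ − e = -0.000000 − 9 = -9.000000
sin φ = h / L = -9.000000 / 135 = -0.06666667
φ = arcsin(-0.06666667) = -3.822554°

-3.8226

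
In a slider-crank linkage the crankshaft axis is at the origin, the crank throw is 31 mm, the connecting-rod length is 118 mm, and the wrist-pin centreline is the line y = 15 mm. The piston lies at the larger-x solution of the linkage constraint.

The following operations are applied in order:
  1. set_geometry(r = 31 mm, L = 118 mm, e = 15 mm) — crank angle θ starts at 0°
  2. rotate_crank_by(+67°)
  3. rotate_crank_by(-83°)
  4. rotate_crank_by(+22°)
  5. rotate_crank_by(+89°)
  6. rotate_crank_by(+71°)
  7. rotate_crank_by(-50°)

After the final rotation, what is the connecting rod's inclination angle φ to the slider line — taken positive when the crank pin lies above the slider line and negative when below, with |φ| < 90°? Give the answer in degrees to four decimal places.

set_geometry: r = 31 mm, L = 118 mm, e = 15 mm; θ ← 0°
rotate_crank_by(+67°): θ ← 0° +67° = 67°
rotate_crank_by(-83°): θ ← 67° -83° = -16°
rotate_crank_by(+22°): θ ← -16° +22° = 6°
rotate_crank_by(+89°): θ ← 6° +89° = 95°
rotate_crank_by(+71°): θ ← 95° +71° = 166°
rotate_crank_by(-50°): θ ← 166° -50° = 116°
crank pin P = (r cos θ, r sin θ) = (-13.589506, 27.862615)
h = r sin θ − e = 27.862615 − 15 = 12.862615
sin φ = h / L = 12.862615 / 118 = 0.10900522
φ = arcsin(0.10900522) = 6.257974°

6.2580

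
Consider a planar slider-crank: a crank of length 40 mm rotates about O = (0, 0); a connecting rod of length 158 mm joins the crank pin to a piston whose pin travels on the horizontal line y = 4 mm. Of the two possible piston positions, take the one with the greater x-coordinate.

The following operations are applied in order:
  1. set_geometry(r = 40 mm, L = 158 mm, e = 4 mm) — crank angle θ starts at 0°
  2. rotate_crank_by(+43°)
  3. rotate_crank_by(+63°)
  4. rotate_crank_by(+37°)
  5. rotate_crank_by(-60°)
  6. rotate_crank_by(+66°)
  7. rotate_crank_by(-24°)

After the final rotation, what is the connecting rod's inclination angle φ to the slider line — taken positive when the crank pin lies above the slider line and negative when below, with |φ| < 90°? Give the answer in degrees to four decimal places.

set_geometry: r = 40 mm, L = 158 mm, e = 4 mm; θ ← 0°
rotate_crank_by(+43°): θ ← 0° +43° = 43°
rotate_crank_by(+63°): θ ← 43° +63° = 106°
rotate_crank_by(+37°): θ ← 106° +37° = 143°
rotate_crank_by(-60°): θ ← 143° -60° = 83°
rotate_crank_by(+66°): θ ← 83° +66° = 149°
rotate_crank_by(-24°): θ ← 149° -24° = 125°
crank pin P = (r cos θ, r sin θ) = (-22.943057, 32.766082)
h = r sin θ − e = 32.766082 − 4 = 28.766082
sin φ = h / L = 28.766082 / 158 = 0.18206381
φ = arcsin(0.18206381) = 10.489994°

10.4900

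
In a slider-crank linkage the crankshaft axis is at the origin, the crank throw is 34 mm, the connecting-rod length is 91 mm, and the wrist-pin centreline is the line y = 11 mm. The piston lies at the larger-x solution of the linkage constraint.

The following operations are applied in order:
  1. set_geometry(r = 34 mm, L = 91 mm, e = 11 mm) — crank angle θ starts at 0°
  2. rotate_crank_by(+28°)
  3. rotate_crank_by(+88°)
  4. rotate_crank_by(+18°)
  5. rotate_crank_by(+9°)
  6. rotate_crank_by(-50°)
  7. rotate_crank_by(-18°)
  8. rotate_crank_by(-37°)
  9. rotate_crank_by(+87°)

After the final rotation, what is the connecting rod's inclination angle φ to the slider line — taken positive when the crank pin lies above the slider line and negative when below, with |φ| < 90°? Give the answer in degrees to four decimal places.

10.6715

set_geometry: r = 34 mm, L = 91 mm, e = 11 mm; θ ← 0°
rotate_crank_by(+28°): θ ← 0° +28° = 28°
rotate_crank_by(+88°): θ ← 28° +88° = 116°
rotate_crank_by(+18°): θ ← 116° +18° = 134°
rotate_crank_by(+9°): θ ← 134° +9° = 143°
rotate_crank_by(-50°): θ ← 143° -50° = 93°
rotate_crank_by(-18°): θ ← 93° -18° = 75°
rotate_crank_by(-37°): θ ← 75° -37° = 38°
rotate_crank_by(+87°): θ ← 38° +87° = 125°
crank pin P = (r cos θ, r sin θ) = (-19.501599, 27.851170)
h = r sin θ − e = 27.851170 − 11 = 16.851170
sin φ = h / L = 16.851170 / 91 = 0.18517769
φ = arcsin(0.18517769) = 10.671492°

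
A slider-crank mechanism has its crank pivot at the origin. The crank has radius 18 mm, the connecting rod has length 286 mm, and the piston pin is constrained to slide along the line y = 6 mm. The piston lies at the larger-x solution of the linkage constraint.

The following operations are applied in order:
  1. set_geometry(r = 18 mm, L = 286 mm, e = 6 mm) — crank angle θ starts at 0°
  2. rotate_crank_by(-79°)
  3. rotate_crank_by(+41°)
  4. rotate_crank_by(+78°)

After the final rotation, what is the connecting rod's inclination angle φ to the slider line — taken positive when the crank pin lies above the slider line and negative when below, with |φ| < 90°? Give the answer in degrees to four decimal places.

set_geometry: r = 18 mm, L = 286 mm, e = 6 mm; θ ← 0°
rotate_crank_by(-79°): θ ← 0° -79° = -79°
rotate_crank_by(+41°): θ ← -79° +41° = -38°
rotate_crank_by(+78°): θ ← -38° +78° = 40°
crank pin P = (r cos θ, r sin θ) = (13.788800, 11.570177)
h = r sin θ − e = 11.570177 − 6 = 5.570177
sin φ = h / L = 5.570177 / 286 = 0.01947614
φ = arcsin(0.01947614) = 1.115971°

1.1160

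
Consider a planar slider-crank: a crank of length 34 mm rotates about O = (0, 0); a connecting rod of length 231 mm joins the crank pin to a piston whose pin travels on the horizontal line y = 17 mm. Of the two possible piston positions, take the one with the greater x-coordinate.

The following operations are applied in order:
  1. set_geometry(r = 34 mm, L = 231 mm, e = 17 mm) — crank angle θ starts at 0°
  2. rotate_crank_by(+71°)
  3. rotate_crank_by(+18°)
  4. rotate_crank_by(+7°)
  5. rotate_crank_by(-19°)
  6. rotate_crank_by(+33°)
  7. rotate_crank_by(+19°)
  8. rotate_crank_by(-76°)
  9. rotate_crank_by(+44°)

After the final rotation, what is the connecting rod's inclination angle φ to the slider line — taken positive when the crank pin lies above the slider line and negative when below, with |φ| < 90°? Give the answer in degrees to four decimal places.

set_geometry: r = 34 mm, L = 231 mm, e = 17 mm; θ ← 0°
rotate_crank_by(+71°): θ ← 0° +71° = 71°
rotate_crank_by(+18°): θ ← 71° +18° = 89°
rotate_crank_by(+7°): θ ← 89° +7° = 96°
rotate_crank_by(-19°): θ ← 96° -19° = 77°
rotate_crank_by(+33°): θ ← 77° +33° = 110°
rotate_crank_by(+19°): θ ← 110° +19° = 129°
rotate_crank_by(-76°): θ ← 129° -76° = 53°
rotate_crank_by(+44°): θ ← 53° +44° = 97°
crank pin P = (r cos θ, r sin θ) = (-4.143558, 33.746569)
h = r sin θ − e = 33.746569 − 17 = 16.746569
sin φ = h / L = 16.746569 / 231 = 0.07249597
φ = arcsin(0.07249597) = 4.157360°

4.1574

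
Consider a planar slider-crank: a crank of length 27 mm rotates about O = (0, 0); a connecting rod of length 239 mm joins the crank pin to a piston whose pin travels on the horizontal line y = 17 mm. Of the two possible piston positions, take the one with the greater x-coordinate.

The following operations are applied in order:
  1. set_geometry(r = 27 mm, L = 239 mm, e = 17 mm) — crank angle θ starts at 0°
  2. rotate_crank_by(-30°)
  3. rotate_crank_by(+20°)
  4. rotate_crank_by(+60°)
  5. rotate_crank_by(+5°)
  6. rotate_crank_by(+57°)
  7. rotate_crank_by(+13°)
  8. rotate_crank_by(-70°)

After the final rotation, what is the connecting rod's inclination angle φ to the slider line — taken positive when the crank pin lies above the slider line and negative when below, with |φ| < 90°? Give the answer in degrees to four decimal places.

set_geometry: r = 27 mm, L = 239 mm, e = 17 mm; θ ← 0°
rotate_crank_by(-30°): θ ← 0° -30° = -30°
rotate_crank_by(+20°): θ ← -30° +20° = -10°
rotate_crank_by(+60°): θ ← -10° +60° = 50°
rotate_crank_by(+5°): θ ← 50° +5° = 55°
rotate_crank_by(+57°): θ ← 55° +57° = 112°
rotate_crank_by(+13°): θ ← 112° +13° = 125°
rotate_crank_by(-70°): θ ← 125° -70° = 55°
crank pin P = (r cos θ, r sin θ) = (15.486564, 22.117105)
h = r sin θ − e = 22.117105 − 17 = 5.117105
sin φ = h / L = 5.117105 / 239 = 0.02141048
φ = arcsin(0.02141048) = 1.226824°

1.2268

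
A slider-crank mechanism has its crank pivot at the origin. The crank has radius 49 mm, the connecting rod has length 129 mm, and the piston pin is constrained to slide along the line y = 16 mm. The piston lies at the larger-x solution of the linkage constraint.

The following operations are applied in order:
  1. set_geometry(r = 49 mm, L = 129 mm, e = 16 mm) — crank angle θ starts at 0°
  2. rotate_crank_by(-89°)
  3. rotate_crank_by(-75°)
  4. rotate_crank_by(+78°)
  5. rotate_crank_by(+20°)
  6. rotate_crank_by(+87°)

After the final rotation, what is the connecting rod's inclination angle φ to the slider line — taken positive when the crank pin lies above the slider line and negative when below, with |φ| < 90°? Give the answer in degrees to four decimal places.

set_geometry: r = 49 mm, L = 129 mm, e = 16 mm; θ ← 0°
rotate_crank_by(-89°): θ ← 0° -89° = -89°
rotate_crank_by(-75°): θ ← -89° -75° = -164°
rotate_crank_by(+78°): θ ← -164° +78° = -86°
rotate_crank_by(+20°): θ ← -86° +20° = -66°
rotate_crank_by(+87°): θ ← -66° +87° = 21°
crank pin P = (r cos θ, r sin θ) = (45.745441, 17.560030)
h = r sin θ − e = 17.560030 − 16 = 1.560030
sin φ = h / L = 1.560030 / 129 = 0.01209325
φ = arcsin(0.01209325) = 0.692909°

0.6929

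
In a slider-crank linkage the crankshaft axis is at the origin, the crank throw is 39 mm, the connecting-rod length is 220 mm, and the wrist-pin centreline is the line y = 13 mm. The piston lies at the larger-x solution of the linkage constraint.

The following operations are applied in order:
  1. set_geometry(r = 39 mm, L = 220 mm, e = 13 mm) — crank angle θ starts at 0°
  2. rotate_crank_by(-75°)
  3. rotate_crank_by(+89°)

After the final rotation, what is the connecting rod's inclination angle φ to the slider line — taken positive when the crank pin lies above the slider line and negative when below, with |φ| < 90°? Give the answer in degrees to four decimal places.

-0.9285

set_geometry: r = 39 mm, L = 220 mm, e = 13 mm; θ ← 0°
rotate_crank_by(-75°): θ ← 0° -75° = -75°
rotate_crank_by(+89°): θ ← -75° +89° = 14°
crank pin P = (r cos θ, r sin θ) = (37.841533, 9.434954)
h = r sin θ − e = 9.434954 − 13 = -3.565046
sin φ = h / L = -3.565046 / 220 = -0.01620475
φ = arcsin(-0.01620475) = -0.928505°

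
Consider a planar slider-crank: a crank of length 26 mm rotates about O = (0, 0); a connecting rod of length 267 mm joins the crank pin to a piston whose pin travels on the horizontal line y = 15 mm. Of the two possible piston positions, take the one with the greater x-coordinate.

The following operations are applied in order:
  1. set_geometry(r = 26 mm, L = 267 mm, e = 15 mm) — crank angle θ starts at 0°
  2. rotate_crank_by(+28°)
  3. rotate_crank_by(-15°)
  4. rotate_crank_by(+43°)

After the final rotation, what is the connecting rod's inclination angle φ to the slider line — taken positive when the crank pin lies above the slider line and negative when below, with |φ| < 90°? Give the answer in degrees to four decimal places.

1.4068

set_geometry: r = 26 mm, L = 267 mm, e = 15 mm; θ ← 0°
rotate_crank_by(+28°): θ ← 0° +28° = 28°
rotate_crank_by(-15°): θ ← 28° -15° = 13°
rotate_crank_by(+43°): θ ← 13° +43° = 56°
crank pin P = (r cos θ, r sin θ) = (14.539015, 21.554977)
h = r sin θ − e = 21.554977 − 15 = 6.554977
sin φ = h / L = 6.554977 / 267 = 0.02455048
φ = arcsin(0.02455048) = 1.406780°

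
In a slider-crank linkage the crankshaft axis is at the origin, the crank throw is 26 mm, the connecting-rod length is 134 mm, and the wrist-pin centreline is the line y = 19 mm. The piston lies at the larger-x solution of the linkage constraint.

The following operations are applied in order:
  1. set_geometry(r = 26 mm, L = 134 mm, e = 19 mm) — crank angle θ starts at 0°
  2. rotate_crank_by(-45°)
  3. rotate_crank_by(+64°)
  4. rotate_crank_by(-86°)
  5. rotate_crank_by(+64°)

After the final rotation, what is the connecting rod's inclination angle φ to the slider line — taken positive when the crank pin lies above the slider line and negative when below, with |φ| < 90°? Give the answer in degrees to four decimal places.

set_geometry: r = 26 mm, L = 134 mm, e = 19 mm; θ ← 0°
rotate_crank_by(-45°): θ ← 0° -45° = -45°
rotate_crank_by(+64°): θ ← -45° +64° = 19°
rotate_crank_by(-86°): θ ← 19° -86° = -67°
rotate_crank_by(+64°): θ ← -67° +64° = -3°
crank pin P = (r cos θ, r sin θ) = (25.964368, -1.360735)
h = r sin θ − e = -1.360735 − 19 = -20.360735
sin φ = h / L = -20.360735 / 134 = -0.15194578
φ = arcsin(-0.15194578) = -8.739704°

-8.7397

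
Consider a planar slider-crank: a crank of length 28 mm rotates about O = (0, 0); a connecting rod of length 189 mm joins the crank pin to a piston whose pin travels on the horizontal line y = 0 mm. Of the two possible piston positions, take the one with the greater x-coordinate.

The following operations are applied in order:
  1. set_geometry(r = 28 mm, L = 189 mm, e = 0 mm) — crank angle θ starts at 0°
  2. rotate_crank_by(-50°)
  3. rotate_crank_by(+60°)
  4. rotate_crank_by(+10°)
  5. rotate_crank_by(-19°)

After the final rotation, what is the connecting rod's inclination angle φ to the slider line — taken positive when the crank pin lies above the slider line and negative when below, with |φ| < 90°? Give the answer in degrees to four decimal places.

set_geometry: r = 28 mm, L = 189 mm, e = 0 mm; θ ← 0°
rotate_crank_by(-50°): θ ← 0° -50° = -50°
rotate_crank_by(+60°): θ ← -50° +60° = 10°
rotate_crank_by(+10°): θ ← 10° +10° = 20°
rotate_crank_by(-19°): θ ← 20° -19° = 1°
crank pin P = (r cos θ, r sin θ) = (27.995735, 0.488667)
h = r sin θ − e = 0.488667 − 0 = 0.488667
sin φ = h / L = 0.488667 / 189 = 0.00258554
φ = arcsin(0.00258554) = 0.148141°

0.1481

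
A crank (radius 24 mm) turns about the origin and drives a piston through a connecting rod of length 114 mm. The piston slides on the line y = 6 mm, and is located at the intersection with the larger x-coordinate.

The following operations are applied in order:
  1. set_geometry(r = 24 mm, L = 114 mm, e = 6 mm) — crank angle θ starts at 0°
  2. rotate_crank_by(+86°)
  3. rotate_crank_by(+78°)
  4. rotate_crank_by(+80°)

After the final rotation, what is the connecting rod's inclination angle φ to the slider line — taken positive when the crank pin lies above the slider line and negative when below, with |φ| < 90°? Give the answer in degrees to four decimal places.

-13.9958

set_geometry: r = 24 mm, L = 114 mm, e = 6 mm; θ ← 0°
rotate_crank_by(+86°): θ ← 0° +86° = 86°
rotate_crank_by(+78°): θ ← 86° +78° = 164°
rotate_crank_by(+80°): θ ← 164° +80° = 244°
crank pin P = (r cos θ, r sin θ) = (-10.520908, -21.571057)
h = r sin θ − e = -21.571057 − 6 = -27.571057
sin φ = h / L = -27.571057 / 114 = -0.24185138
φ = arcsin(-0.24185138) = -13.995836°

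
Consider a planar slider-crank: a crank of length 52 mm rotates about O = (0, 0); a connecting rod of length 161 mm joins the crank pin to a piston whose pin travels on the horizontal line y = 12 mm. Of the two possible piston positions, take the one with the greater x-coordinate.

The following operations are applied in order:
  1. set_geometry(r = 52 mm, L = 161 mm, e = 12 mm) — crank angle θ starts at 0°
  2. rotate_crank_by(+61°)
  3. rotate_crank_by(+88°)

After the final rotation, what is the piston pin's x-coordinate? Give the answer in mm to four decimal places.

set_geometry: r = 52 mm, L = 161 mm, e = 12 mm; θ ← 0°
rotate_crank_by(+61°): θ ← 0° +61° = 61°
rotate_crank_by(+88°): θ ← 61° +88° = 149°
crank pin P = (r cos θ, r sin θ) = (-44.572700, 26.781980)
h = r sin θ − e = 26.781980 − 12 = 14.781980
x = r cos θ + √(L² − h²) = -44.572700 + √(25921.0 − 218.5069) = -44.572700 + 160.319971 = 115.747271

115.7473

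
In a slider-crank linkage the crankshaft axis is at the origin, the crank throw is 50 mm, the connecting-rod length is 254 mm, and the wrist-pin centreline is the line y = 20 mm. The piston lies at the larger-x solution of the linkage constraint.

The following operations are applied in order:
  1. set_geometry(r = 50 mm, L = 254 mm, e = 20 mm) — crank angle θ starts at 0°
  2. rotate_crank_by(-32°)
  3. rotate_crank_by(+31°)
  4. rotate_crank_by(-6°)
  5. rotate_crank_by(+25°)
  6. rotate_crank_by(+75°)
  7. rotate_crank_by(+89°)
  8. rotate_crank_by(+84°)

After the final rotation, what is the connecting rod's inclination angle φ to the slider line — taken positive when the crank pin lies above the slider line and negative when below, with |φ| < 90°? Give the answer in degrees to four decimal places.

set_geometry: r = 50 mm, L = 254 mm, e = 20 mm; θ ← 0°
rotate_crank_by(-32°): θ ← 0° -32° = -32°
rotate_crank_by(+31°): θ ← -32° +31° = -1°
rotate_crank_by(-6°): θ ← -1° -6° = -7°
rotate_crank_by(+25°): θ ← -7° +25° = 18°
rotate_crank_by(+75°): θ ← 18° +75° = 93°
rotate_crank_by(+89°): θ ← 93° +89° = 182°
rotate_crank_by(+84°): θ ← 182° +84° = 266°
crank pin P = (r cos θ, r sin θ) = (-3.487824, -49.878203)
h = r sin θ − e = -49.878203 − 20 = -69.878203
sin φ = h / L = -69.878203 / 254 = -0.27511103
φ = arcsin(-0.27511103) = -15.968631°

-15.9686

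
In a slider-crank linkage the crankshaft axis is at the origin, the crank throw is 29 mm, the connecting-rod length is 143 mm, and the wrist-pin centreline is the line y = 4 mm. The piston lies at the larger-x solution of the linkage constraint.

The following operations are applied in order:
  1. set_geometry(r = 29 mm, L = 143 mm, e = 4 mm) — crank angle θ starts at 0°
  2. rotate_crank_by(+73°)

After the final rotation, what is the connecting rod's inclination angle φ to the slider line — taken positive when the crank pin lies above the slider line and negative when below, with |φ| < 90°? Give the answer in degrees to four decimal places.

9.5532

set_geometry: r = 29 mm, L = 143 mm, e = 4 mm; θ ← 0°
rotate_crank_by(+73°): θ ← 0° +73° = 73°
crank pin P = (r cos θ, r sin θ) = (8.478779, 27.732838)
h = r sin θ − e = 27.732838 − 4 = 23.732838
sin φ = h / L = 23.732838 / 143 = 0.16596390
φ = arcsin(0.16596390) = 9.553234°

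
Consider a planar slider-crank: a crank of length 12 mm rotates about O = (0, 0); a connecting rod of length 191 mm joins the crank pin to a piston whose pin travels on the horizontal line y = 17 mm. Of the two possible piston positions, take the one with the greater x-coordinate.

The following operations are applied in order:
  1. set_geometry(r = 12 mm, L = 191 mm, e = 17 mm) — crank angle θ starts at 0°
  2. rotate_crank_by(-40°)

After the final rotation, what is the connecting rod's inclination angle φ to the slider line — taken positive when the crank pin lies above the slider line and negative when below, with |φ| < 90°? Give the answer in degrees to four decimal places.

set_geometry: r = 12 mm, L = 191 mm, e = 17 mm; θ ← 0°
rotate_crank_by(-40°): θ ← 0° -40° = -40°
crank pin P = (r cos θ, r sin θ) = (9.192533, -7.713451)
h = r sin θ − e = -7.713451 − 17 = -24.713451
sin φ = h / L = -24.713451 / 191 = -0.12938980
φ = arcsin(-0.12938980) = -7.434332°

-7.4343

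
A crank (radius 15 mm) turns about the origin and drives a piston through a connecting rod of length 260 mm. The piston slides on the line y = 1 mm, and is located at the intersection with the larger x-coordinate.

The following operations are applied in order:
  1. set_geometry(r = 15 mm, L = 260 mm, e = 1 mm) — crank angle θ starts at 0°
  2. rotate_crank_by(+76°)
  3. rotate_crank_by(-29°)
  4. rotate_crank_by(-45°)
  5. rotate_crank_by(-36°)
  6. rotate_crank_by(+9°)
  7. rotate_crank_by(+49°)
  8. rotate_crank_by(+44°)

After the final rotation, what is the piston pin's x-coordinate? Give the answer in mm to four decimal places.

265.2985

set_geometry: r = 15 mm, L = 260 mm, e = 1 mm; θ ← 0°
rotate_crank_by(+76°): θ ← 0° +76° = 76°
rotate_crank_by(-29°): θ ← 76° -29° = 47°
rotate_crank_by(-45°): θ ← 47° -45° = 2°
rotate_crank_by(-36°): θ ← 2° -36° = -34°
rotate_crank_by(+9°): θ ← -34° +9° = -25°
rotate_crank_by(+49°): θ ← -25° +49° = 24°
rotate_crank_by(+44°): θ ← 24° +44° = 68°
crank pin P = (r cos θ, r sin θ) = (5.619099, 13.907758)
h = r sin θ − e = 13.907758 − 1 = 12.907758
x = r cos θ + √(L² − h²) = 5.619099 + √(67600.0 − 166.6102) = 5.619099 + 259.679398 = 265.298497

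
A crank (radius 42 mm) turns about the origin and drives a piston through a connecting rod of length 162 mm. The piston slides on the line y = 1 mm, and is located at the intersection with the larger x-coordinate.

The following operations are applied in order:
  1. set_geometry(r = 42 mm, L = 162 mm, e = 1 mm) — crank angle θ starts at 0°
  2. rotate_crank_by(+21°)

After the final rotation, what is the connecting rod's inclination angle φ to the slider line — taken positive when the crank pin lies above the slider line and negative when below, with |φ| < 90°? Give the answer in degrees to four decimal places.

set_geometry: r = 42 mm, L = 162 mm, e = 1 mm; θ ← 0°
rotate_crank_by(+21°): θ ← 0° +21° = 21°
crank pin P = (r cos θ, r sin θ) = (39.210378, 15.051454)
h = r sin θ − e = 15.051454 − 1 = 14.051454
sin φ = h / L = 14.051454 / 162 = 0.08673737
φ = arcsin(0.08673737) = 4.975938°

4.9759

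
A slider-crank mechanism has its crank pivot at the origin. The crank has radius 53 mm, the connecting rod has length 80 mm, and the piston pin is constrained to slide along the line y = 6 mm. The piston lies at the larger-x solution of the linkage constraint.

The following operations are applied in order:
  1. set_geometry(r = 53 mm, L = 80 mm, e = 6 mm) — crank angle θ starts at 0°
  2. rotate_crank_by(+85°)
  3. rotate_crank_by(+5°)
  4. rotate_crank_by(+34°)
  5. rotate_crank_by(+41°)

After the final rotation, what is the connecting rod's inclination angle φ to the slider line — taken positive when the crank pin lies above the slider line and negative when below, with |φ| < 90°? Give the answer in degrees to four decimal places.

5.5358

set_geometry: r = 53 mm, L = 80 mm, e = 6 mm; θ ← 0°
rotate_crank_by(+85°): θ ← 0° +85° = 85°
rotate_crank_by(+5°): θ ← 85° +5° = 90°
rotate_crank_by(+34°): θ ← 90° +34° = 124°
rotate_crank_by(+41°): θ ← 124° +41° = 165°
crank pin P = (r cos θ, r sin θ) = (-51.194069, 13.717409)
h = r sin θ − e = 13.717409 − 6 = 7.717409
sin φ = h / L = 7.717409 / 80 = 0.09646762
φ = arcsin(0.09646762) = 5.535796°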